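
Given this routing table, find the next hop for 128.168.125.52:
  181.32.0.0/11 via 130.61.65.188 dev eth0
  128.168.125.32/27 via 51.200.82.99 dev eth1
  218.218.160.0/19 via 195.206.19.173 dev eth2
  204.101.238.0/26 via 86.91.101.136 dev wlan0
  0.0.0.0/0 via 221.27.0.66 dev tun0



Longest prefix match for 128.168.125.52:
  /11 181.32.0.0: no
  /27 128.168.125.32: MATCH
  /19 218.218.160.0: no
  /26 204.101.238.0: no
  /0 0.0.0.0: MATCH
Selected: next-hop 51.200.82.99 via eth1 (matched /27)


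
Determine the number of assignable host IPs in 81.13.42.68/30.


Host bits = 32 - 30 = 2
Total addresses = 2^2 = 4
Usable = total - 2 (network and broadcast)
Usable hosts: 2


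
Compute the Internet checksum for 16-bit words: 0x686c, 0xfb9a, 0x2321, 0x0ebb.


Sum all words (with carry folding):
+ 0x686c = 0x686c
+ 0xfb9a = 0x6407
+ 0x2321 = 0x8728
+ 0x0ebb = 0x95e3
One's complement: ~0x95e3
Checksum = 0x6a1c


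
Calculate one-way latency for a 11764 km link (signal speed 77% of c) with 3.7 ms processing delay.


Speed = 0.77 * 3e5 km/s = 231000 km/s
Propagation delay = 11764 / 231000 = 0.0509 s = 50.9264 ms
Processing delay = 3.7 ms
Total one-way latency = 54.6264 ms


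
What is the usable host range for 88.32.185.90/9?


Network: 88.0.0.0
Broadcast: 88.127.255.255
First usable = network + 1
Last usable = broadcast - 1
Range: 88.0.0.1 to 88.127.255.254


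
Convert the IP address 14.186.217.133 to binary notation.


14 = 00001110
186 = 10111010
217 = 11011001
133 = 10000101
Binary: 00001110.10111010.11011001.10000101


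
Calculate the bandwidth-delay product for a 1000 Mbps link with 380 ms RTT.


BDP = bandwidth * RTT
= 1000 Mbps * 380 ms
= 1000 * 1e6 * 380 / 1000 bits
= 380000000 bits
= 47500000 bytes
= 46386.7188 KB
BDP = 380000000 bits (47500000 bytes)


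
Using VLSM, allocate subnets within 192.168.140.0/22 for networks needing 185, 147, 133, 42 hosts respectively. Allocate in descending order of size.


185 hosts -> /24 (254 usable): 192.168.140.0/24
147 hosts -> /24 (254 usable): 192.168.141.0/24
133 hosts -> /24 (254 usable): 192.168.142.0/24
42 hosts -> /26 (62 usable): 192.168.143.0/26
Allocation: 192.168.140.0/24 (185 hosts, 254 usable); 192.168.141.0/24 (147 hosts, 254 usable); 192.168.142.0/24 (133 hosts, 254 usable); 192.168.143.0/26 (42 hosts, 62 usable)


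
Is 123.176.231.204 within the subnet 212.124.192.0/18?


Subnet network: 212.124.192.0
Test IP AND mask: 123.176.192.0
No, 123.176.231.204 is not in 212.124.192.0/18


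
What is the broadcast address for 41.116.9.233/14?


Network: 41.116.0.0/14
Host bits = 18
Set all host bits to 1:
Broadcast: 41.119.255.255


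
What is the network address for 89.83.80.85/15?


IP:   01011001.01010011.01010000.01010101
Mask: 11111111.11111110.00000000.00000000
AND operation:
Net:  01011001.01010010.00000000.00000000
Network: 89.82.0.0/15


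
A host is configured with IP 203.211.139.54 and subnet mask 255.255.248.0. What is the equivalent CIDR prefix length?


Binary: 11111111.11111111.11111000.00000000
Count leading 1s
Prefix: /21


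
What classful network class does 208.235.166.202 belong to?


First octet: 208
Binary: 11010000
110xxxxx -> Class C (192-223)
Class C, default mask 255.255.255.0 (/24)


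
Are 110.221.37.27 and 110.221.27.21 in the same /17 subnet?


Mask: 255.255.128.0
110.221.37.27 AND mask = 110.221.0.0
110.221.27.21 AND mask = 110.221.0.0
Yes, same subnet (110.221.0.0)


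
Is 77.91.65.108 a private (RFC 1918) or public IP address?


RFC 1918 private ranges:
  10.0.0.0/8 (10.0.0.0 - 10.255.255.255)
  172.16.0.0/12 (172.16.0.0 - 172.31.255.255)
  192.168.0.0/16 (192.168.0.0 - 192.168.255.255)
Public (not in any RFC 1918 range)


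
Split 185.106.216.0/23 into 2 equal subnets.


New prefix = 23 + 1 = 24
Each subnet has 256 addresses
  185.106.216.0/24
  185.106.217.0/24
Subnets: 185.106.216.0/24, 185.106.217.0/24


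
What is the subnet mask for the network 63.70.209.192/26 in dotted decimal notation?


/26 means 26 network bits, 6 host bits
Binary: 11111111111111111111111111000000
Mask: 255.255.255.192


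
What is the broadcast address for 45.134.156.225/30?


Network: 45.134.156.224/30
Host bits = 2
Set all host bits to 1:
Broadcast: 45.134.156.227


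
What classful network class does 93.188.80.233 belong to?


First octet: 93
Binary: 01011101
0xxxxxxx -> Class A (1-126)
Class A, default mask 255.0.0.0 (/8)


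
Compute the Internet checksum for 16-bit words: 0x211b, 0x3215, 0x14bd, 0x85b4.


Sum all words (with carry folding):
+ 0x211b = 0x211b
+ 0x3215 = 0x5330
+ 0x14bd = 0x67ed
+ 0x85b4 = 0xeda1
One's complement: ~0xeda1
Checksum = 0x125e


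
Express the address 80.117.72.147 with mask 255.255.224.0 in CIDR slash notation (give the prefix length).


Binary: 11111111.11111111.11100000.00000000
Count leading 1s
Prefix: /19


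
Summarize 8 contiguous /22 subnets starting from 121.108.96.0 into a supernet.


Original prefix: /22
Number of subnets: 8 = 2^3
New prefix = 22 - 3 = 19
Supernet: 121.108.96.0/19


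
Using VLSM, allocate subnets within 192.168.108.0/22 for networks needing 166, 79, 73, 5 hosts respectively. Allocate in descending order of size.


166 hosts -> /24 (254 usable): 192.168.108.0/24
79 hosts -> /25 (126 usable): 192.168.109.0/25
73 hosts -> /25 (126 usable): 192.168.109.128/25
5 hosts -> /29 (6 usable): 192.168.110.0/29
Allocation: 192.168.108.0/24 (166 hosts, 254 usable); 192.168.109.0/25 (79 hosts, 126 usable); 192.168.109.128/25 (73 hosts, 126 usable); 192.168.110.0/29 (5 hosts, 6 usable)


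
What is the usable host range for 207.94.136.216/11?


Network: 207.64.0.0
Broadcast: 207.95.255.255
First usable = network + 1
Last usable = broadcast - 1
Range: 207.64.0.1 to 207.95.255.254


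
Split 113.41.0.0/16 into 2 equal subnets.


New prefix = 16 + 1 = 17
Each subnet has 32768 addresses
  113.41.0.0/17
  113.41.128.0/17
Subnets: 113.41.0.0/17, 113.41.128.0/17


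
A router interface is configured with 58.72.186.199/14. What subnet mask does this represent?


/14 means 14 network bits, 18 host bits
Binary: 11111111111111000000000000000000
Mask: 255.252.0.0


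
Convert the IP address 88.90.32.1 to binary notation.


88 = 01011000
90 = 01011010
32 = 00100000
1 = 00000001
Binary: 01011000.01011010.00100000.00000001


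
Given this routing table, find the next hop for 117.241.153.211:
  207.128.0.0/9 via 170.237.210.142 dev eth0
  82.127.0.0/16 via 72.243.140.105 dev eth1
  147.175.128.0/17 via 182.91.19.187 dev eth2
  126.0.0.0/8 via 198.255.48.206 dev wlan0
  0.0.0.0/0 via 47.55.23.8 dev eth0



Longest prefix match for 117.241.153.211:
  /9 207.128.0.0: no
  /16 82.127.0.0: no
  /17 147.175.128.0: no
  /8 126.0.0.0: no
  /0 0.0.0.0: MATCH
Selected: next-hop 47.55.23.8 via eth0 (matched /0)


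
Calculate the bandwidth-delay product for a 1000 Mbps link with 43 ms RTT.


BDP = bandwidth * RTT
= 1000 Mbps * 43 ms
= 1000 * 1e6 * 43 / 1000 bits
= 43000000 bits
= 5375000 bytes
= 5249.0234 KB
BDP = 43000000 bits (5375000 bytes)


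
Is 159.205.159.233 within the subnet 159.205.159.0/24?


Subnet network: 159.205.159.0
Test IP AND mask: 159.205.159.0
Yes, 159.205.159.233 is in 159.205.159.0/24


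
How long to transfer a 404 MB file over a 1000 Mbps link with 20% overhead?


Effective throughput = 1000 * (1 - 20/100) = 800 Mbps
File size in Mb = 404 * 8 = 3232 Mb
Time = 3232 / 800
Time = 4.04 seconds


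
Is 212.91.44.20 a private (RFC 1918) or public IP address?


RFC 1918 private ranges:
  10.0.0.0/8 (10.0.0.0 - 10.255.255.255)
  172.16.0.0/12 (172.16.0.0 - 172.31.255.255)
  192.168.0.0/16 (192.168.0.0 - 192.168.255.255)
Public (not in any RFC 1918 range)


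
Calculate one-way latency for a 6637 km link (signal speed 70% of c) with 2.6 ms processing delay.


Speed = 0.7 * 3e5 km/s = 210000 km/s
Propagation delay = 6637 / 210000 = 0.0316 s = 31.6048 ms
Processing delay = 2.6 ms
Total one-way latency = 34.2048 ms


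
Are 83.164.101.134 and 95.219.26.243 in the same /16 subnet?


Mask: 255.255.0.0
83.164.101.134 AND mask = 83.164.0.0
95.219.26.243 AND mask = 95.219.0.0
No, different subnets (83.164.0.0 vs 95.219.0.0)


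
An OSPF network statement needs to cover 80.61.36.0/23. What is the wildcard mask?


Subnet mask: 255.255.254.0
Wildcard = 255.255.255.255 - subnet mask
255 - 255 = 0
255 - 255 = 0
255 - 254 = 1
255 - 0 = 255
Wildcard: 0.0.1.255


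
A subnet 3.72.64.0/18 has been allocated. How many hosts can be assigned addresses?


Host bits = 32 - 18 = 14
Total addresses = 2^14 = 16384
Usable = total - 2 (network and broadcast)
Usable hosts: 16382


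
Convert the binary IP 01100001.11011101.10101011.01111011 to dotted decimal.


01100001 = 97
11011101 = 221
10101011 = 171
01111011 = 123
IP: 97.221.171.123


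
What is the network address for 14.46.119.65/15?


IP:   00001110.00101110.01110111.01000001
Mask: 11111111.11111110.00000000.00000000
AND operation:
Net:  00001110.00101110.00000000.00000000
Network: 14.46.0.0/15


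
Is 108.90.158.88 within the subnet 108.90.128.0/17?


Subnet network: 108.90.128.0
Test IP AND mask: 108.90.128.0
Yes, 108.90.158.88 is in 108.90.128.0/17


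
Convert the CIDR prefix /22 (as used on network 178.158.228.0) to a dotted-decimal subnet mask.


/22 means 22 network bits, 10 host bits
Binary: 11111111111111111111110000000000
Mask: 255.255.252.0


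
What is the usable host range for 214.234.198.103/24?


Network: 214.234.198.0
Broadcast: 214.234.198.255
First usable = network + 1
Last usable = broadcast - 1
Range: 214.234.198.1 to 214.234.198.254


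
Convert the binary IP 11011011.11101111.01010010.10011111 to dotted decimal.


11011011 = 219
11101111 = 239
01010010 = 82
10011111 = 159
IP: 219.239.82.159


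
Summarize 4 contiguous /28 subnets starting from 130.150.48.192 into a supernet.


Original prefix: /28
Number of subnets: 4 = 2^2
New prefix = 28 - 2 = 26
Supernet: 130.150.48.192/26


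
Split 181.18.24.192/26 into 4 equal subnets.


New prefix = 26 + 2 = 28
Each subnet has 16 addresses
  181.18.24.192/28
  181.18.24.208/28
  181.18.24.224/28
  181.18.24.240/28
Subnets: 181.18.24.192/28, 181.18.24.208/28, 181.18.24.224/28, 181.18.24.240/28


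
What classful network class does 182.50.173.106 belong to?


First octet: 182
Binary: 10110110
10xxxxxx -> Class B (128-191)
Class B, default mask 255.255.0.0 (/16)


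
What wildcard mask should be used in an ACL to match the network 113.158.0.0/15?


Subnet mask: 255.254.0.0
Wildcard = 255.255.255.255 - subnet mask
255 - 255 = 0
255 - 254 = 1
255 - 0 = 255
255 - 0 = 255
Wildcard: 0.1.255.255


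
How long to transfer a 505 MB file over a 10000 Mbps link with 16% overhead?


Effective throughput = 10000 * (1 - 16/100) = 8400 Mbps
File size in Mb = 505 * 8 = 4040 Mb
Time = 4040 / 8400
Time = 0.481 seconds


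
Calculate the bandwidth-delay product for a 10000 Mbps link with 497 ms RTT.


BDP = bandwidth * RTT
= 10000 Mbps * 497 ms
= 10000 * 1e6 * 497 / 1000 bits
= 4970000000 bits
= 621250000 bytes
= 606689.4531 KB
BDP = 4970000000 bits (621250000 bytes)


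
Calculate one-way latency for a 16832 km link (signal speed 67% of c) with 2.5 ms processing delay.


Speed = 0.67 * 3e5 km/s = 201000 km/s
Propagation delay = 16832 / 201000 = 0.0837 s = 83.7413 ms
Processing delay = 2.5 ms
Total one-way latency = 86.2413 ms


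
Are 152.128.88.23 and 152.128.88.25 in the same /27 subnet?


Mask: 255.255.255.224
152.128.88.23 AND mask = 152.128.88.0
152.128.88.25 AND mask = 152.128.88.0
Yes, same subnet (152.128.88.0)


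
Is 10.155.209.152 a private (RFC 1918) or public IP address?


RFC 1918 private ranges:
  10.0.0.0/8 (10.0.0.0 - 10.255.255.255)
  172.16.0.0/12 (172.16.0.0 - 172.31.255.255)
  192.168.0.0/16 (192.168.0.0 - 192.168.255.255)
Private (in 10.0.0.0/8)


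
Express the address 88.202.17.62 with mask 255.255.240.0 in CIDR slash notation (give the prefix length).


Binary: 11111111.11111111.11110000.00000000
Count leading 1s
Prefix: /20


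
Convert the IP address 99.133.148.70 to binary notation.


99 = 01100011
133 = 10000101
148 = 10010100
70 = 01000110
Binary: 01100011.10000101.10010100.01000110


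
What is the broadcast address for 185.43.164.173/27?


Network: 185.43.164.160/27
Host bits = 5
Set all host bits to 1:
Broadcast: 185.43.164.191


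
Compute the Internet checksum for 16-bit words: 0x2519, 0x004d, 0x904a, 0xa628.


Sum all words (with carry folding):
+ 0x2519 = 0x2519
+ 0x004d = 0x2566
+ 0x904a = 0xb5b0
+ 0xa628 = 0x5bd9
One's complement: ~0x5bd9
Checksum = 0xa426


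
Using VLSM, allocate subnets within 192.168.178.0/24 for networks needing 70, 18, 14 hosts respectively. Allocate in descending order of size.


70 hosts -> /25 (126 usable): 192.168.178.0/25
18 hosts -> /27 (30 usable): 192.168.178.128/27
14 hosts -> /28 (14 usable): 192.168.178.160/28
Allocation: 192.168.178.0/25 (70 hosts, 126 usable); 192.168.178.128/27 (18 hosts, 30 usable); 192.168.178.160/28 (14 hosts, 14 usable)


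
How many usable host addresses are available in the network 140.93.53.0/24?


Host bits = 32 - 24 = 8
Total addresses = 2^8 = 256
Usable = total - 2 (network and broadcast)
Usable hosts: 254


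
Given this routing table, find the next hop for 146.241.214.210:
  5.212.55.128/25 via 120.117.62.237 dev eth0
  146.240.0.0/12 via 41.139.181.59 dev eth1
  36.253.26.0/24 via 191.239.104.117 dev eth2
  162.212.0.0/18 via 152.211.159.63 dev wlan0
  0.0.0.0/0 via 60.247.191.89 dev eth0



Longest prefix match for 146.241.214.210:
  /25 5.212.55.128: no
  /12 146.240.0.0: MATCH
  /24 36.253.26.0: no
  /18 162.212.0.0: no
  /0 0.0.0.0: MATCH
Selected: next-hop 41.139.181.59 via eth1 (matched /12)


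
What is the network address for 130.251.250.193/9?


IP:   10000010.11111011.11111010.11000001
Mask: 11111111.10000000.00000000.00000000
AND operation:
Net:  10000010.10000000.00000000.00000000
Network: 130.128.0.0/9


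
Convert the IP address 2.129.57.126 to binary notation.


2 = 00000010
129 = 10000001
57 = 00111001
126 = 01111110
Binary: 00000010.10000001.00111001.01111110


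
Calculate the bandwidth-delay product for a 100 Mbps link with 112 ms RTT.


BDP = bandwidth * RTT
= 100 Mbps * 112 ms
= 100 * 1e6 * 112 / 1000 bits
= 11200000 bits
= 1400000 bytes
= 1367.1875 KB
BDP = 11200000 bits (1400000 bytes)


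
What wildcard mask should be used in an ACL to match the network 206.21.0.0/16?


Subnet mask: 255.255.0.0
Wildcard = 255.255.255.255 - subnet mask
255 - 255 = 0
255 - 255 = 0
255 - 0 = 255
255 - 0 = 255
Wildcard: 0.0.255.255


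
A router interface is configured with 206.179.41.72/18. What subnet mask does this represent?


/18 means 18 network bits, 14 host bits
Binary: 11111111111111111100000000000000
Mask: 255.255.192.0


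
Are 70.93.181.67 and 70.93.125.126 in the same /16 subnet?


Mask: 255.255.0.0
70.93.181.67 AND mask = 70.93.0.0
70.93.125.126 AND mask = 70.93.0.0
Yes, same subnet (70.93.0.0)


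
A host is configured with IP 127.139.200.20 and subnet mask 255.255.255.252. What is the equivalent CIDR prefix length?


Binary: 11111111.11111111.11111111.11111100
Count leading 1s
Prefix: /30


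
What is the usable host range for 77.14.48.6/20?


Network: 77.14.48.0
Broadcast: 77.14.63.255
First usable = network + 1
Last usable = broadcast - 1
Range: 77.14.48.1 to 77.14.63.254


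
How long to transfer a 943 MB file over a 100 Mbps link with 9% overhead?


Effective throughput = 100 * (1 - 9/100) = 91 Mbps
File size in Mb = 943 * 8 = 7544 Mb
Time = 7544 / 91
Time = 82.9011 seconds


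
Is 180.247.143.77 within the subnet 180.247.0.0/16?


Subnet network: 180.247.0.0
Test IP AND mask: 180.247.0.0
Yes, 180.247.143.77 is in 180.247.0.0/16


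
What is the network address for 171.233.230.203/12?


IP:   10101011.11101001.11100110.11001011
Mask: 11111111.11110000.00000000.00000000
AND operation:
Net:  10101011.11100000.00000000.00000000
Network: 171.224.0.0/12


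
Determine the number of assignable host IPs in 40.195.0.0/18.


Host bits = 32 - 18 = 14
Total addresses = 2^14 = 16384
Usable = total - 2 (network and broadcast)
Usable hosts: 16382


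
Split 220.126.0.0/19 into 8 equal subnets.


New prefix = 19 + 3 = 22
Each subnet has 1024 addresses
  220.126.0.0/22
  220.126.4.0/22
  220.126.8.0/22
  220.126.12.0/22
  220.126.16.0/22
  220.126.20.0/22
  220.126.24.0/22
  220.126.28.0/22
Subnets: 220.126.0.0/22, 220.126.4.0/22, 220.126.8.0/22, 220.126.12.0/22, 220.126.16.0/22, 220.126.20.0/22, 220.126.24.0/22, 220.126.28.0/22


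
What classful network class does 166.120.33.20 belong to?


First octet: 166
Binary: 10100110
10xxxxxx -> Class B (128-191)
Class B, default mask 255.255.0.0 (/16)


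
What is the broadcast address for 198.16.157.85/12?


Network: 198.16.0.0/12
Host bits = 20
Set all host bits to 1:
Broadcast: 198.31.255.255


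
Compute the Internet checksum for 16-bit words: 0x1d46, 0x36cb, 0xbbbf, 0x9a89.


Sum all words (with carry folding):
+ 0x1d46 = 0x1d46
+ 0x36cb = 0x5411
+ 0xbbbf = 0x0fd1
+ 0x9a89 = 0xaa5a
One's complement: ~0xaa5a
Checksum = 0x55a5


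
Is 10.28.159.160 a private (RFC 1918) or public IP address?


RFC 1918 private ranges:
  10.0.0.0/8 (10.0.0.0 - 10.255.255.255)
  172.16.0.0/12 (172.16.0.0 - 172.31.255.255)
  192.168.0.0/16 (192.168.0.0 - 192.168.255.255)
Private (in 10.0.0.0/8)


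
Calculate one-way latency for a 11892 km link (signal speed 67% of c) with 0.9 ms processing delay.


Speed = 0.67 * 3e5 km/s = 201000 km/s
Propagation delay = 11892 / 201000 = 0.0592 s = 59.1642 ms
Processing delay = 0.9 ms
Total one-way latency = 60.0642 ms


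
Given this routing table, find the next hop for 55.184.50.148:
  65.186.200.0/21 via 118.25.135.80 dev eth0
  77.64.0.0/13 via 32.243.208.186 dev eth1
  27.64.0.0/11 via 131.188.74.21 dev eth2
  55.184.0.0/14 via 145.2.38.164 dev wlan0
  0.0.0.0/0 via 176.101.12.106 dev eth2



Longest prefix match for 55.184.50.148:
  /21 65.186.200.0: no
  /13 77.64.0.0: no
  /11 27.64.0.0: no
  /14 55.184.0.0: MATCH
  /0 0.0.0.0: MATCH
Selected: next-hop 145.2.38.164 via wlan0 (matched /14)


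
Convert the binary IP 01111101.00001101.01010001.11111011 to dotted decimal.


01111101 = 125
00001101 = 13
01010001 = 81
11111011 = 251
IP: 125.13.81.251


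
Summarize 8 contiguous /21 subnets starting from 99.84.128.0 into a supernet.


Original prefix: /21
Number of subnets: 8 = 2^3
New prefix = 21 - 3 = 18
Supernet: 99.84.128.0/18


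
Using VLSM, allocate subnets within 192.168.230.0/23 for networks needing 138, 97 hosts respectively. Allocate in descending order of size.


138 hosts -> /24 (254 usable): 192.168.230.0/24
97 hosts -> /25 (126 usable): 192.168.231.0/25
Allocation: 192.168.230.0/24 (138 hosts, 254 usable); 192.168.231.0/25 (97 hosts, 126 usable)


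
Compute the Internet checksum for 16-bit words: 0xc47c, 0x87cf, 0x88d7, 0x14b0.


Sum all words (with carry folding):
+ 0xc47c = 0xc47c
+ 0x87cf = 0x4c4c
+ 0x88d7 = 0xd523
+ 0x14b0 = 0xe9d3
One's complement: ~0xe9d3
Checksum = 0x162c


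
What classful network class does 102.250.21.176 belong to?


First octet: 102
Binary: 01100110
0xxxxxxx -> Class A (1-126)
Class A, default mask 255.0.0.0 (/8)


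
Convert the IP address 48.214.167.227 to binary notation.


48 = 00110000
214 = 11010110
167 = 10100111
227 = 11100011
Binary: 00110000.11010110.10100111.11100011


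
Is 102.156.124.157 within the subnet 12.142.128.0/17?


Subnet network: 12.142.128.0
Test IP AND mask: 102.156.0.0
No, 102.156.124.157 is not in 12.142.128.0/17


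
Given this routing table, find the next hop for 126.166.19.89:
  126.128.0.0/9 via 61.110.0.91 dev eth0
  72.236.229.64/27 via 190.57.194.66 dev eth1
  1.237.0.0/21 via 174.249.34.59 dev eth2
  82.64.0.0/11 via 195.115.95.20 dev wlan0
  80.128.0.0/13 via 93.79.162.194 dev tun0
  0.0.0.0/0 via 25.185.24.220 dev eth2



Longest prefix match for 126.166.19.89:
  /9 126.128.0.0: MATCH
  /27 72.236.229.64: no
  /21 1.237.0.0: no
  /11 82.64.0.0: no
  /13 80.128.0.0: no
  /0 0.0.0.0: MATCH
Selected: next-hop 61.110.0.91 via eth0 (matched /9)


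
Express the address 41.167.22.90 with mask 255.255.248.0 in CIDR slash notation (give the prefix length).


Binary: 11111111.11111111.11111000.00000000
Count leading 1s
Prefix: /21


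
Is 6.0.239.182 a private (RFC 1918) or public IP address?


RFC 1918 private ranges:
  10.0.0.0/8 (10.0.0.0 - 10.255.255.255)
  172.16.0.0/12 (172.16.0.0 - 172.31.255.255)
  192.168.0.0/16 (192.168.0.0 - 192.168.255.255)
Public (not in any RFC 1918 range)


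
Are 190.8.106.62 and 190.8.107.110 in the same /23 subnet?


Mask: 255.255.254.0
190.8.106.62 AND mask = 190.8.106.0
190.8.107.110 AND mask = 190.8.106.0
Yes, same subnet (190.8.106.0)


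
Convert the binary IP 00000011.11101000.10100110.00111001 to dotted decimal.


00000011 = 3
11101000 = 232
10100110 = 166
00111001 = 57
IP: 3.232.166.57


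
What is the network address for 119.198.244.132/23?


IP:   01110111.11000110.11110100.10000100
Mask: 11111111.11111111.11111110.00000000
AND operation:
Net:  01110111.11000110.11110100.00000000
Network: 119.198.244.0/23


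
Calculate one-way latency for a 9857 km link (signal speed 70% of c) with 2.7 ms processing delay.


Speed = 0.7 * 3e5 km/s = 210000 km/s
Propagation delay = 9857 / 210000 = 0.0469 s = 46.9381 ms
Processing delay = 2.7 ms
Total one-way latency = 49.6381 ms


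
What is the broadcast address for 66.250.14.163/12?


Network: 66.240.0.0/12
Host bits = 20
Set all host bits to 1:
Broadcast: 66.255.255.255


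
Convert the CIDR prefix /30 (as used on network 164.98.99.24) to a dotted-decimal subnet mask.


/30 means 30 network bits, 2 host bits
Binary: 11111111111111111111111111111100
Mask: 255.255.255.252


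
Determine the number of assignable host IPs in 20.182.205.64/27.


Host bits = 32 - 27 = 5
Total addresses = 2^5 = 32
Usable = total - 2 (network and broadcast)
Usable hosts: 30


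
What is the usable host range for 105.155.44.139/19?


Network: 105.155.32.0
Broadcast: 105.155.63.255
First usable = network + 1
Last usable = broadcast - 1
Range: 105.155.32.1 to 105.155.63.254


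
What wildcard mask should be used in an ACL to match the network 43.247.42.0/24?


Subnet mask: 255.255.255.0
Wildcard = 255.255.255.255 - subnet mask
255 - 255 = 0
255 - 255 = 0
255 - 255 = 0
255 - 0 = 255
Wildcard: 0.0.0.255


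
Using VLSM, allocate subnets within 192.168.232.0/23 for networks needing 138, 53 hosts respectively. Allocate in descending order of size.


138 hosts -> /24 (254 usable): 192.168.232.0/24
53 hosts -> /26 (62 usable): 192.168.233.0/26
Allocation: 192.168.232.0/24 (138 hosts, 254 usable); 192.168.233.0/26 (53 hosts, 62 usable)


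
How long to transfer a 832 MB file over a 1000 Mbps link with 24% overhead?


Effective throughput = 1000 * (1 - 24/100) = 760 Mbps
File size in Mb = 832 * 8 = 6656 Mb
Time = 6656 / 760
Time = 8.7579 seconds


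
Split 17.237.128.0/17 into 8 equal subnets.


New prefix = 17 + 3 = 20
Each subnet has 4096 addresses
  17.237.128.0/20
  17.237.144.0/20
  17.237.160.0/20
  17.237.176.0/20
  17.237.192.0/20
  17.237.208.0/20
  17.237.224.0/20
  17.237.240.0/20
Subnets: 17.237.128.0/20, 17.237.144.0/20, 17.237.160.0/20, 17.237.176.0/20, 17.237.192.0/20, 17.237.208.0/20, 17.237.224.0/20, 17.237.240.0/20


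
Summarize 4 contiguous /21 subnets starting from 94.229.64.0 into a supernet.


Original prefix: /21
Number of subnets: 4 = 2^2
New prefix = 21 - 2 = 19
Supernet: 94.229.64.0/19


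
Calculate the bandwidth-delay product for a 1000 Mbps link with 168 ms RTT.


BDP = bandwidth * RTT
= 1000 Mbps * 168 ms
= 1000 * 1e6 * 168 / 1000 bits
= 168000000 bits
= 21000000 bytes
= 20507.8125 KB
BDP = 168000000 bits (21000000 bytes)


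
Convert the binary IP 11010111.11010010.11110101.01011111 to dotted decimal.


11010111 = 215
11010010 = 210
11110101 = 245
01011111 = 95
IP: 215.210.245.95


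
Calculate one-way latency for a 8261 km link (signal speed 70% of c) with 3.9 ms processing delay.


Speed = 0.7 * 3e5 km/s = 210000 km/s
Propagation delay = 8261 / 210000 = 0.0393 s = 39.3381 ms
Processing delay = 3.9 ms
Total one-way latency = 43.2381 ms


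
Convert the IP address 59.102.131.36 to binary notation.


59 = 00111011
102 = 01100110
131 = 10000011
36 = 00100100
Binary: 00111011.01100110.10000011.00100100


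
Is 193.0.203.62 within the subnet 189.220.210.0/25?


Subnet network: 189.220.210.0
Test IP AND mask: 193.0.203.0
No, 193.0.203.62 is not in 189.220.210.0/25


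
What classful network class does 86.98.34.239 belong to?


First octet: 86
Binary: 01010110
0xxxxxxx -> Class A (1-126)
Class A, default mask 255.0.0.0 (/8)


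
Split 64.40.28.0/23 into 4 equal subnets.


New prefix = 23 + 2 = 25
Each subnet has 128 addresses
  64.40.28.0/25
  64.40.28.128/25
  64.40.29.0/25
  64.40.29.128/25
Subnets: 64.40.28.0/25, 64.40.28.128/25, 64.40.29.0/25, 64.40.29.128/25


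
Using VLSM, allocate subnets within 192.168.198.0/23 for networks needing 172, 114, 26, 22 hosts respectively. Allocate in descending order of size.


172 hosts -> /24 (254 usable): 192.168.198.0/24
114 hosts -> /25 (126 usable): 192.168.199.0/25
26 hosts -> /27 (30 usable): 192.168.199.128/27
22 hosts -> /27 (30 usable): 192.168.199.160/27
Allocation: 192.168.198.0/24 (172 hosts, 254 usable); 192.168.199.0/25 (114 hosts, 126 usable); 192.168.199.128/27 (26 hosts, 30 usable); 192.168.199.160/27 (22 hosts, 30 usable)


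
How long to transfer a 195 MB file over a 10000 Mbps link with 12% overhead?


Effective throughput = 10000 * (1 - 12/100) = 8800 Mbps
File size in Mb = 195 * 8 = 1560 Mb
Time = 1560 / 8800
Time = 0.1773 seconds


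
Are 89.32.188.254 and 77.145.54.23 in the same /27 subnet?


Mask: 255.255.255.224
89.32.188.254 AND mask = 89.32.188.224
77.145.54.23 AND mask = 77.145.54.0
No, different subnets (89.32.188.224 vs 77.145.54.0)


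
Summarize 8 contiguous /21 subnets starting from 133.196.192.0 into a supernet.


Original prefix: /21
Number of subnets: 8 = 2^3
New prefix = 21 - 3 = 18
Supernet: 133.196.192.0/18


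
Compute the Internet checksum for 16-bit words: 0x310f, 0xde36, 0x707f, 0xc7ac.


Sum all words (with carry folding):
+ 0x310f = 0x310f
+ 0xde36 = 0x0f46
+ 0x707f = 0x7fc5
+ 0xc7ac = 0x4772
One's complement: ~0x4772
Checksum = 0xb88d


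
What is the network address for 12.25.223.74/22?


IP:   00001100.00011001.11011111.01001010
Mask: 11111111.11111111.11111100.00000000
AND operation:
Net:  00001100.00011001.11011100.00000000
Network: 12.25.220.0/22


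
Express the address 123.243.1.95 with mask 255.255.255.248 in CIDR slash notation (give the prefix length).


Binary: 11111111.11111111.11111111.11111000
Count leading 1s
Prefix: /29


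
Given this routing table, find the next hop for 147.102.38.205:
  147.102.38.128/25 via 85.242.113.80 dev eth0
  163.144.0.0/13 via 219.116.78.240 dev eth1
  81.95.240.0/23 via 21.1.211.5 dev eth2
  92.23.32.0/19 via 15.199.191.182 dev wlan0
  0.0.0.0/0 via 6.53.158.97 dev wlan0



Longest prefix match for 147.102.38.205:
  /25 147.102.38.128: MATCH
  /13 163.144.0.0: no
  /23 81.95.240.0: no
  /19 92.23.32.0: no
  /0 0.0.0.0: MATCH
Selected: next-hop 85.242.113.80 via eth0 (matched /25)


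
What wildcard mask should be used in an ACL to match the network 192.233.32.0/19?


Subnet mask: 255.255.224.0
Wildcard = 255.255.255.255 - subnet mask
255 - 255 = 0
255 - 255 = 0
255 - 224 = 31
255 - 0 = 255
Wildcard: 0.0.31.255


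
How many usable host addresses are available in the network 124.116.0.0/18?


Host bits = 32 - 18 = 14
Total addresses = 2^14 = 16384
Usable = total - 2 (network and broadcast)
Usable hosts: 16382


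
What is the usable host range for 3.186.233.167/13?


Network: 3.184.0.0
Broadcast: 3.191.255.255
First usable = network + 1
Last usable = broadcast - 1
Range: 3.184.0.1 to 3.191.255.254


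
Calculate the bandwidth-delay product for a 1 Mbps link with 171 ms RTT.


BDP = bandwidth * RTT
= 1 Mbps * 171 ms
= 1 * 1e6 * 171 / 1000 bits
= 171000 bits
= 21375 bytes
= 20.874 KB
BDP = 171000 bits (21375 bytes)


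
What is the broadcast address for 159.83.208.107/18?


Network: 159.83.192.0/18
Host bits = 14
Set all host bits to 1:
Broadcast: 159.83.255.255


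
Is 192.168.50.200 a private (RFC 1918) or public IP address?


RFC 1918 private ranges:
  10.0.0.0/8 (10.0.0.0 - 10.255.255.255)
  172.16.0.0/12 (172.16.0.0 - 172.31.255.255)
  192.168.0.0/16 (192.168.0.0 - 192.168.255.255)
Private (in 192.168.0.0/16)


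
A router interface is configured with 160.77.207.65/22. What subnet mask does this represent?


/22 means 22 network bits, 10 host bits
Binary: 11111111111111111111110000000000
Mask: 255.255.252.0


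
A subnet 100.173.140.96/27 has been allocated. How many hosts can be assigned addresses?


Host bits = 32 - 27 = 5
Total addresses = 2^5 = 32
Usable = total - 2 (network and broadcast)
Usable hosts: 30


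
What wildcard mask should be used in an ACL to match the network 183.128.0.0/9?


Subnet mask: 255.128.0.0
Wildcard = 255.255.255.255 - subnet mask
255 - 255 = 0
255 - 128 = 127
255 - 0 = 255
255 - 0 = 255
Wildcard: 0.127.255.255


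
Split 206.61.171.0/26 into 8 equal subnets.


New prefix = 26 + 3 = 29
Each subnet has 8 addresses
  206.61.171.0/29
  206.61.171.8/29
  206.61.171.16/29
  206.61.171.24/29
  206.61.171.32/29
  206.61.171.40/29
  206.61.171.48/29
  206.61.171.56/29
Subnets: 206.61.171.0/29, 206.61.171.8/29, 206.61.171.16/29, 206.61.171.24/29, 206.61.171.32/29, 206.61.171.40/29, 206.61.171.48/29, 206.61.171.56/29


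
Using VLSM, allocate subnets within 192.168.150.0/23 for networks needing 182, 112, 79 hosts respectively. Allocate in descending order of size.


182 hosts -> /24 (254 usable): 192.168.150.0/24
112 hosts -> /25 (126 usable): 192.168.151.0/25
79 hosts -> /25 (126 usable): 192.168.151.128/25
Allocation: 192.168.150.0/24 (182 hosts, 254 usable); 192.168.151.0/25 (112 hosts, 126 usable); 192.168.151.128/25 (79 hosts, 126 usable)


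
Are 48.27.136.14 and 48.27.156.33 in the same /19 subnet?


Mask: 255.255.224.0
48.27.136.14 AND mask = 48.27.128.0
48.27.156.33 AND mask = 48.27.128.0
Yes, same subnet (48.27.128.0)


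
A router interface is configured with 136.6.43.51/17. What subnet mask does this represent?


/17 means 17 network bits, 15 host bits
Binary: 11111111111111111000000000000000
Mask: 255.255.128.0


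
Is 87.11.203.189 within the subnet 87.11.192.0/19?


Subnet network: 87.11.192.0
Test IP AND mask: 87.11.192.0
Yes, 87.11.203.189 is in 87.11.192.0/19


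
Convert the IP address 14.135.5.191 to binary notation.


14 = 00001110
135 = 10000111
5 = 00000101
191 = 10111111
Binary: 00001110.10000111.00000101.10111111


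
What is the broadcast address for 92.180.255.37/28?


Network: 92.180.255.32/28
Host bits = 4
Set all host bits to 1:
Broadcast: 92.180.255.47


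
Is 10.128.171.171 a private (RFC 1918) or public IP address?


RFC 1918 private ranges:
  10.0.0.0/8 (10.0.0.0 - 10.255.255.255)
  172.16.0.0/12 (172.16.0.0 - 172.31.255.255)
  192.168.0.0/16 (192.168.0.0 - 192.168.255.255)
Private (in 10.0.0.0/8)


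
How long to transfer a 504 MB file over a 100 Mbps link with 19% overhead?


Effective throughput = 100 * (1 - 19/100) = 81 Mbps
File size in Mb = 504 * 8 = 4032 Mb
Time = 4032 / 81
Time = 49.7778 seconds


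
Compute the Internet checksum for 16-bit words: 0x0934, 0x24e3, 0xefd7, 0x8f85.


Sum all words (with carry folding):
+ 0x0934 = 0x0934
+ 0x24e3 = 0x2e17
+ 0xefd7 = 0x1def
+ 0x8f85 = 0xad74
One's complement: ~0xad74
Checksum = 0x528b


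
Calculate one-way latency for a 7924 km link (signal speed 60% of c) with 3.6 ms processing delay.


Speed = 0.6 * 3e5 km/s = 180000 km/s
Propagation delay = 7924 / 180000 = 0.044 s = 44.0222 ms
Processing delay = 3.6 ms
Total one-way latency = 47.6222 ms


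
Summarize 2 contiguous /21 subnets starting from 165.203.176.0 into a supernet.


Original prefix: /21
Number of subnets: 2 = 2^1
New prefix = 21 - 1 = 20
Supernet: 165.203.176.0/20


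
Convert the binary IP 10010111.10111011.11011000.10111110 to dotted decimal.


10010111 = 151
10111011 = 187
11011000 = 216
10111110 = 190
IP: 151.187.216.190


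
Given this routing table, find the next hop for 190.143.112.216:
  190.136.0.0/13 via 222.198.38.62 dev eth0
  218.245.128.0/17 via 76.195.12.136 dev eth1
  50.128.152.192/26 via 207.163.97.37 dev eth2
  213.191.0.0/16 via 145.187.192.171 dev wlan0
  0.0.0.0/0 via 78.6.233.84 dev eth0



Longest prefix match for 190.143.112.216:
  /13 190.136.0.0: MATCH
  /17 218.245.128.0: no
  /26 50.128.152.192: no
  /16 213.191.0.0: no
  /0 0.0.0.0: MATCH
Selected: next-hop 222.198.38.62 via eth0 (matched /13)


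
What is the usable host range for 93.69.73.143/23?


Network: 93.69.72.0
Broadcast: 93.69.73.255
First usable = network + 1
Last usable = broadcast - 1
Range: 93.69.72.1 to 93.69.73.254


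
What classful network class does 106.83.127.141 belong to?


First octet: 106
Binary: 01101010
0xxxxxxx -> Class A (1-126)
Class A, default mask 255.0.0.0 (/8)


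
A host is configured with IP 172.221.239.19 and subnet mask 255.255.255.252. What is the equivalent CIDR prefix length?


Binary: 11111111.11111111.11111111.11111100
Count leading 1s
Prefix: /30


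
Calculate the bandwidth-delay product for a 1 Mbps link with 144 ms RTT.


BDP = bandwidth * RTT
= 1 Mbps * 144 ms
= 1 * 1e6 * 144 / 1000 bits
= 144000 bits
= 18000 bytes
= 17.5781 KB
BDP = 144000 bits (18000 bytes)


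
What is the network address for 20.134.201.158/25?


IP:   00010100.10000110.11001001.10011110
Mask: 11111111.11111111.11111111.10000000
AND operation:
Net:  00010100.10000110.11001001.10000000
Network: 20.134.201.128/25


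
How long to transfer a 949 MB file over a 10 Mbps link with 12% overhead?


Effective throughput = 10 * (1 - 12/100) = 8.8 Mbps
File size in Mb = 949 * 8 = 7592 Mb
Time = 7592 / 8.8
Time = 862.7273 seconds


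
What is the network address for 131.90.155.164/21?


IP:   10000011.01011010.10011011.10100100
Mask: 11111111.11111111.11111000.00000000
AND operation:
Net:  10000011.01011010.10011000.00000000
Network: 131.90.152.0/21


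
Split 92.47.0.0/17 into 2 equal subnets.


New prefix = 17 + 1 = 18
Each subnet has 16384 addresses
  92.47.0.0/18
  92.47.64.0/18
Subnets: 92.47.0.0/18, 92.47.64.0/18


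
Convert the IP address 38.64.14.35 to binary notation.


38 = 00100110
64 = 01000000
14 = 00001110
35 = 00100011
Binary: 00100110.01000000.00001110.00100011


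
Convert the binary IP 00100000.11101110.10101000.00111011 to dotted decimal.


00100000 = 32
11101110 = 238
10101000 = 168
00111011 = 59
IP: 32.238.168.59


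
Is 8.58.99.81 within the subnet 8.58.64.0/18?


Subnet network: 8.58.64.0
Test IP AND mask: 8.58.64.0
Yes, 8.58.99.81 is in 8.58.64.0/18


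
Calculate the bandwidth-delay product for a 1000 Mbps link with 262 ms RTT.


BDP = bandwidth * RTT
= 1000 Mbps * 262 ms
= 1000 * 1e6 * 262 / 1000 bits
= 262000000 bits
= 32750000 bytes
= 31982.4219 KB
BDP = 262000000 bits (32750000 bytes)


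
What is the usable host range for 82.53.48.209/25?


Network: 82.53.48.128
Broadcast: 82.53.48.255
First usable = network + 1
Last usable = broadcast - 1
Range: 82.53.48.129 to 82.53.48.254


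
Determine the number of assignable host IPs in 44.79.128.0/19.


Host bits = 32 - 19 = 13
Total addresses = 2^13 = 8192
Usable = total - 2 (network and broadcast)
Usable hosts: 8190


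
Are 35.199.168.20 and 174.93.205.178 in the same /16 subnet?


Mask: 255.255.0.0
35.199.168.20 AND mask = 35.199.0.0
174.93.205.178 AND mask = 174.93.0.0
No, different subnets (35.199.0.0 vs 174.93.0.0)


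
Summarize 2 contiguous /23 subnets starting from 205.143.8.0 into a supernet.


Original prefix: /23
Number of subnets: 2 = 2^1
New prefix = 23 - 1 = 22
Supernet: 205.143.8.0/22


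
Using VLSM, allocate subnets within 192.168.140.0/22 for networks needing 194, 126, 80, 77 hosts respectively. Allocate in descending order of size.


194 hosts -> /24 (254 usable): 192.168.140.0/24
126 hosts -> /25 (126 usable): 192.168.141.0/25
80 hosts -> /25 (126 usable): 192.168.141.128/25
77 hosts -> /25 (126 usable): 192.168.142.0/25
Allocation: 192.168.140.0/24 (194 hosts, 254 usable); 192.168.141.0/25 (126 hosts, 126 usable); 192.168.141.128/25 (80 hosts, 126 usable); 192.168.142.0/25 (77 hosts, 126 usable)


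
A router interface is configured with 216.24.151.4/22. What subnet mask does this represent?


/22 means 22 network bits, 10 host bits
Binary: 11111111111111111111110000000000
Mask: 255.255.252.0


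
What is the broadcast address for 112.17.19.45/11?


Network: 112.0.0.0/11
Host bits = 21
Set all host bits to 1:
Broadcast: 112.31.255.255


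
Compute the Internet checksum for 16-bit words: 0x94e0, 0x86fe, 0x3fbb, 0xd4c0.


Sum all words (with carry folding):
+ 0x94e0 = 0x94e0
+ 0x86fe = 0x1bdf
+ 0x3fbb = 0x5b9a
+ 0xd4c0 = 0x305b
One's complement: ~0x305b
Checksum = 0xcfa4


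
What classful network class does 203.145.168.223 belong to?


First octet: 203
Binary: 11001011
110xxxxx -> Class C (192-223)
Class C, default mask 255.255.255.0 (/24)


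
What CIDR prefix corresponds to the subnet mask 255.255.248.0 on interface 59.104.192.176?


Binary: 11111111.11111111.11111000.00000000
Count leading 1s
Prefix: /21


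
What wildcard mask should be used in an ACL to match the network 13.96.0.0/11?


Subnet mask: 255.224.0.0
Wildcard = 255.255.255.255 - subnet mask
255 - 255 = 0
255 - 224 = 31
255 - 0 = 255
255 - 0 = 255
Wildcard: 0.31.255.255


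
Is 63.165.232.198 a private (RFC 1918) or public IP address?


RFC 1918 private ranges:
  10.0.0.0/8 (10.0.0.0 - 10.255.255.255)
  172.16.0.0/12 (172.16.0.0 - 172.31.255.255)
  192.168.0.0/16 (192.168.0.0 - 192.168.255.255)
Public (not in any RFC 1918 range)


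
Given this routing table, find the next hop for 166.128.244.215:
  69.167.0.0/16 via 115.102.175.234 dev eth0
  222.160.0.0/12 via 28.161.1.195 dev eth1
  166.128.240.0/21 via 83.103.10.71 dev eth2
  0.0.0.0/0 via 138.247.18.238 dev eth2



Longest prefix match for 166.128.244.215:
  /16 69.167.0.0: no
  /12 222.160.0.0: no
  /21 166.128.240.0: MATCH
  /0 0.0.0.0: MATCH
Selected: next-hop 83.103.10.71 via eth2 (matched /21)


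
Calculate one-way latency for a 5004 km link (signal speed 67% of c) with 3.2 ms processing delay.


Speed = 0.67 * 3e5 km/s = 201000 km/s
Propagation delay = 5004 / 201000 = 0.0249 s = 24.8955 ms
Processing delay = 3.2 ms
Total one-way latency = 28.0955 ms


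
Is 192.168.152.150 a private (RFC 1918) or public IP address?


RFC 1918 private ranges:
  10.0.0.0/8 (10.0.0.0 - 10.255.255.255)
  172.16.0.0/12 (172.16.0.0 - 172.31.255.255)
  192.168.0.0/16 (192.168.0.0 - 192.168.255.255)
Private (in 192.168.0.0/16)


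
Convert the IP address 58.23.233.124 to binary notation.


58 = 00111010
23 = 00010111
233 = 11101001
124 = 01111100
Binary: 00111010.00010111.11101001.01111100


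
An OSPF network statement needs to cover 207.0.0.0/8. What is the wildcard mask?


Subnet mask: 255.0.0.0
Wildcard = 255.255.255.255 - subnet mask
255 - 255 = 0
255 - 0 = 255
255 - 0 = 255
255 - 0 = 255
Wildcard: 0.255.255.255


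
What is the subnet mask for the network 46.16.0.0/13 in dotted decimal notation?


/13 means 13 network bits, 19 host bits
Binary: 11111111111110000000000000000000
Mask: 255.248.0.0
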